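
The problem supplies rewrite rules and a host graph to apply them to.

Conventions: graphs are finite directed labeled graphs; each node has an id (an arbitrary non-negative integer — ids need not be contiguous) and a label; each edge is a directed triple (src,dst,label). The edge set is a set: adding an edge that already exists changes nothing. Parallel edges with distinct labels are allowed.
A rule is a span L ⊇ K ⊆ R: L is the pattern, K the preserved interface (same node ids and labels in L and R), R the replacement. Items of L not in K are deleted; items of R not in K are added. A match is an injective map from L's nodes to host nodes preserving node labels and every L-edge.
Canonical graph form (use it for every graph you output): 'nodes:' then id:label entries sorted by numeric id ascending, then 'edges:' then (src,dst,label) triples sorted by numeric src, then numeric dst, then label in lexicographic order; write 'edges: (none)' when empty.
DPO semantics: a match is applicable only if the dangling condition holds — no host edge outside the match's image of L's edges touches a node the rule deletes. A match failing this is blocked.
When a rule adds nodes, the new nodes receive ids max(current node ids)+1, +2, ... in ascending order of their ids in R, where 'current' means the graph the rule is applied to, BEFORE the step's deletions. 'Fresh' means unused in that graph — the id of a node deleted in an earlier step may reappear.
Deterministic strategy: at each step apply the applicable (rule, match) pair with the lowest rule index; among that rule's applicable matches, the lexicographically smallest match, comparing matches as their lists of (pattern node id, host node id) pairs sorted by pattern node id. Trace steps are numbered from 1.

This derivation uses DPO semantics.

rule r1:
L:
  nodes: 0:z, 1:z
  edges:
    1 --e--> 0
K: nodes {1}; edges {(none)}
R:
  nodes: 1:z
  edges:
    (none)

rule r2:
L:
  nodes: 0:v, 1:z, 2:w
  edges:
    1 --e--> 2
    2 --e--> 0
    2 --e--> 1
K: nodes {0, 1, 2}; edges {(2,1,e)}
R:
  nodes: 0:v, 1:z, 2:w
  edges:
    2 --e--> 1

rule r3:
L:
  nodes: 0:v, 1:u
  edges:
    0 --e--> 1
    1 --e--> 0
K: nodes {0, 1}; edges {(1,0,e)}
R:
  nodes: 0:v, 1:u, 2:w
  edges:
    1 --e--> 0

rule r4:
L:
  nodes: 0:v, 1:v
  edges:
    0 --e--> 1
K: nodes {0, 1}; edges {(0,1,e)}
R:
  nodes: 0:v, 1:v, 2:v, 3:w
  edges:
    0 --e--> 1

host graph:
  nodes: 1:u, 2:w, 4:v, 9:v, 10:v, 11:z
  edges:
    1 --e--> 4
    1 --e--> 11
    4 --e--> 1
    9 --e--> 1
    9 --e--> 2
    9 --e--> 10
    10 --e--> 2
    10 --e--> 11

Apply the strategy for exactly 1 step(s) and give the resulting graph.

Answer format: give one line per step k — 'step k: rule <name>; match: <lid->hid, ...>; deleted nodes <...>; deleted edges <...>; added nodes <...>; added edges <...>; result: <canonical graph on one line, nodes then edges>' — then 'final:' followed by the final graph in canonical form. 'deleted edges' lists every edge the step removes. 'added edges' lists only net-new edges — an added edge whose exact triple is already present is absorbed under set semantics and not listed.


step 1: rule r3; match: 0->4, 1->1; deleted nodes (none); deleted edges (4,1,e); added nodes 12; added edges (none); result: nodes: 1:u, 2:w, 4:v, 9:v, 10:v, 11:z, 12:w edges: (1,4,e); (1,11,e); (9,1,e); (9,2,e); (9,10,e); (10,2,e); (10,11,e)
final:
nodes: 1:u, 2:w, 4:v, 9:v, 10:v, 11:z, 12:w
edges: (1,4,e); (1,11,e); (9,1,e); (9,2,e); (9,10,e); (10,2,e); (10,11,e)


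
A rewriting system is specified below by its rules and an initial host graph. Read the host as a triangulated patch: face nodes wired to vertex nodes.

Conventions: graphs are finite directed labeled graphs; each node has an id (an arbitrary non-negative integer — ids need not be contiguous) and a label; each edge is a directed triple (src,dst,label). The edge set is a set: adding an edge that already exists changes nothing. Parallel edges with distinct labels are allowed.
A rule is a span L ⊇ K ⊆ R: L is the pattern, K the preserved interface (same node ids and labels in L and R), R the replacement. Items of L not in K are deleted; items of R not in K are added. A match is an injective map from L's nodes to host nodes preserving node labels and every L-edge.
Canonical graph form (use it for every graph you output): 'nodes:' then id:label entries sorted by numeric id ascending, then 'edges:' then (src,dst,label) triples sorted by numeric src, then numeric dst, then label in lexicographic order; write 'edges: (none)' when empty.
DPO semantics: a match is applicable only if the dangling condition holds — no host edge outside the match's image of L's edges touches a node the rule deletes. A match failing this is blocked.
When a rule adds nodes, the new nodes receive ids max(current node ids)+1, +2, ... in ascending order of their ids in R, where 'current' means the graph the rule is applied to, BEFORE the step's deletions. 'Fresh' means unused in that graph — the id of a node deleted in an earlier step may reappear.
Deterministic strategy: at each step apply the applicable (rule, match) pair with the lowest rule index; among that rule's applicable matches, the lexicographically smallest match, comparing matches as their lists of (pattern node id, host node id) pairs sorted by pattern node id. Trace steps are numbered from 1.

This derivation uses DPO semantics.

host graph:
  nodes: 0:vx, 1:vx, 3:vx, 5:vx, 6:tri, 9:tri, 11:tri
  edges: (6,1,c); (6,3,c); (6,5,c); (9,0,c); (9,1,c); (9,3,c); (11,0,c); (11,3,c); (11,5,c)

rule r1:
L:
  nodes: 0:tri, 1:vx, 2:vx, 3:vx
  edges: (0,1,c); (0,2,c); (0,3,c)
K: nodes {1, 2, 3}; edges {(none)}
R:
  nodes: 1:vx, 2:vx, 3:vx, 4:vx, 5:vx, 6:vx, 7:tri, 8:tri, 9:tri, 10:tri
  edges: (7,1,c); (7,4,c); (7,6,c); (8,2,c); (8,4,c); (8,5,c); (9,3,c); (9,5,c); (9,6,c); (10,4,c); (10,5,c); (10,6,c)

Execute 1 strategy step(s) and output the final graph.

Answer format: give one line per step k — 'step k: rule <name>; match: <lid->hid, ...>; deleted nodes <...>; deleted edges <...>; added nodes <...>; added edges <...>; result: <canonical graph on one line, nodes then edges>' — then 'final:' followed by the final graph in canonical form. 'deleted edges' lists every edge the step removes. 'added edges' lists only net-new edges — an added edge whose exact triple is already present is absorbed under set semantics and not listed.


step 1: rule r1; match: 0->6, 1->1, 2->3, 3->5; deleted nodes 6; deleted edges (6,1,c); (6,3,c); (6,5,c); added nodes 12, 13, 14, 15, 16, 17, 18; added edges (15,1,c); (15,12,c); (15,14,c); (16,3,c); (16,12,c); (16,13,c); (17,5,c); (17,13,c); (17,14,c); (18,12,c); (18,13,c); (18,14,c); result: nodes: 0:vx, 1:vx, 3:vx, 5:vx, 9:tri, 11:tri, 12:vx, 13:vx, 14:vx, 15:tri, 16:tri, 17:tri, 18:tri edges: (9,0,c); (9,1,c); (9,3,c); (11,0,c); (11,3,c); (11,5,c); (15,1,c); (15,12,c); (15,14,c); (16,3,c); (16,12,c); (16,13,c); (17,5,c); (17,13,c); (17,14,c); (18,12,c); (18,13,c); (18,14,c)
final:
nodes: 0:vx, 1:vx, 3:vx, 5:vx, 9:tri, 11:tri, 12:vx, 13:vx, 14:vx, 15:tri, 16:tri, 17:tri, 18:tri
edges: (9,0,c); (9,1,c); (9,3,c); (11,0,c); (11,3,c); (11,5,c); (15,1,c); (15,12,c); (15,14,c); (16,3,c); (16,12,c); (16,13,c); (17,5,c); (17,13,c); (17,14,c); (18,12,c); (18,13,c); (18,14,c)


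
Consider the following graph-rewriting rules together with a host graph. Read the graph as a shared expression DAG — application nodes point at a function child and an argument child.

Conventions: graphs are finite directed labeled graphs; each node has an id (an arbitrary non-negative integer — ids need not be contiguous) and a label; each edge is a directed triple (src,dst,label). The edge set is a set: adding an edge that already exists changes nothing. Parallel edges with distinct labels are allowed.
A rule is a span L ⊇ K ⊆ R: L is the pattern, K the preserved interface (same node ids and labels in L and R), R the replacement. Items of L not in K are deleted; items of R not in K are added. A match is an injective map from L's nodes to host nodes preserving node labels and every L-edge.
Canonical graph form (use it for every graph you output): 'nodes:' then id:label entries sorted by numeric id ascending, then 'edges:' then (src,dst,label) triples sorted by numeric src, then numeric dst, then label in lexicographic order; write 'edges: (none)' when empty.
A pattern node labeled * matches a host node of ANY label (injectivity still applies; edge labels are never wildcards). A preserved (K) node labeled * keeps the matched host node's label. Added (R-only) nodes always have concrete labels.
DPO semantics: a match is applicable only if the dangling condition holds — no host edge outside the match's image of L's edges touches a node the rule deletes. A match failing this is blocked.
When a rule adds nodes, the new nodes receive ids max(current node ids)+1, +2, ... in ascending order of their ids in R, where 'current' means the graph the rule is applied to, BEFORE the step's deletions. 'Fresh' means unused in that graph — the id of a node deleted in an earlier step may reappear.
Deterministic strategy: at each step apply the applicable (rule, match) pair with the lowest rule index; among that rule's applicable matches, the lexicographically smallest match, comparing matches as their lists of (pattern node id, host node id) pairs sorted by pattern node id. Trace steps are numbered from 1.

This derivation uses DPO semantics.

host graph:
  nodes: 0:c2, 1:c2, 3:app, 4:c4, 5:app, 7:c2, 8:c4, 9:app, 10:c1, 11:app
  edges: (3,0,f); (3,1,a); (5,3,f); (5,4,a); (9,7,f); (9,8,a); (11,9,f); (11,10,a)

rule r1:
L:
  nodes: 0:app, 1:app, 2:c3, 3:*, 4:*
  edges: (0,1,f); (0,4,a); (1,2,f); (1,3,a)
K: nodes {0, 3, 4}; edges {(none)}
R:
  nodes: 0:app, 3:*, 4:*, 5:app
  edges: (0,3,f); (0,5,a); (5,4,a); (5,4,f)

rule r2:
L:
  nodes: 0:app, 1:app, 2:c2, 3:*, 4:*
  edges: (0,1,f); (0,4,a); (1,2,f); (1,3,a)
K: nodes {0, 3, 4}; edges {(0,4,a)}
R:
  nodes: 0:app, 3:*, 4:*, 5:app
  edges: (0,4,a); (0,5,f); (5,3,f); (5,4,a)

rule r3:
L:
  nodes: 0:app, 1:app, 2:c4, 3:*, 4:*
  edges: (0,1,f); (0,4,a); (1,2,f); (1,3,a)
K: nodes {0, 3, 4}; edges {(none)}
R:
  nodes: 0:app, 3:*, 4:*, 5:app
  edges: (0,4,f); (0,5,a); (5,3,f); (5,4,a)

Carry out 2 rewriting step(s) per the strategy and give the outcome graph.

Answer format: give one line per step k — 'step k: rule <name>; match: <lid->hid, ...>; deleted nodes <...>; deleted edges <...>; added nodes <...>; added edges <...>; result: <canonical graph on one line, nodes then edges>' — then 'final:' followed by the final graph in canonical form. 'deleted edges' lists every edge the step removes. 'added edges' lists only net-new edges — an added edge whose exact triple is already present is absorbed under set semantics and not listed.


step 1: rule r2; match: 0->5, 1->3, 2->0, 3->1, 4->4; deleted nodes 0, 3; deleted edges (3,0,f); (3,1,a); (5,3,f); added nodes 12; added edges (5,12,f); (12,1,f); (12,4,a); result: nodes: 1:c2, 4:c4, 5:app, 7:c2, 8:c4, 9:app, 10:c1, 11:app, 12:app edges: (5,4,a); (5,12,f); (9,7,f); (9,8,a); (11,9,f); (11,10,a); (12,1,f); (12,4,a)
step 2: rule r2; match: 0->11, 1->9, 2->7, 3->8, 4->10; deleted nodes 7, 9; deleted edges (9,7,f); (9,8,a); (11,9,f); added nodes 13; added edges (11,13,f); (13,8,f); (13,10,a); result: nodes: 1:c2, 4:c4, 5:app, 8:c4, 10:c1, 11:app, 12:app, 13:app edges: (5,4,a); (5,12,f); (11,10,a); (11,13,f); (12,1,f); (12,4,a); (13,8,f); (13,10,a)
final:
nodes: 1:c2, 4:c4, 5:app, 8:c4, 10:c1, 11:app, 12:app, 13:app
edges: (5,4,a); (5,12,f); (11,10,a); (11,13,f); (12,1,f); (12,4,a); (13,8,f); (13,10,a)


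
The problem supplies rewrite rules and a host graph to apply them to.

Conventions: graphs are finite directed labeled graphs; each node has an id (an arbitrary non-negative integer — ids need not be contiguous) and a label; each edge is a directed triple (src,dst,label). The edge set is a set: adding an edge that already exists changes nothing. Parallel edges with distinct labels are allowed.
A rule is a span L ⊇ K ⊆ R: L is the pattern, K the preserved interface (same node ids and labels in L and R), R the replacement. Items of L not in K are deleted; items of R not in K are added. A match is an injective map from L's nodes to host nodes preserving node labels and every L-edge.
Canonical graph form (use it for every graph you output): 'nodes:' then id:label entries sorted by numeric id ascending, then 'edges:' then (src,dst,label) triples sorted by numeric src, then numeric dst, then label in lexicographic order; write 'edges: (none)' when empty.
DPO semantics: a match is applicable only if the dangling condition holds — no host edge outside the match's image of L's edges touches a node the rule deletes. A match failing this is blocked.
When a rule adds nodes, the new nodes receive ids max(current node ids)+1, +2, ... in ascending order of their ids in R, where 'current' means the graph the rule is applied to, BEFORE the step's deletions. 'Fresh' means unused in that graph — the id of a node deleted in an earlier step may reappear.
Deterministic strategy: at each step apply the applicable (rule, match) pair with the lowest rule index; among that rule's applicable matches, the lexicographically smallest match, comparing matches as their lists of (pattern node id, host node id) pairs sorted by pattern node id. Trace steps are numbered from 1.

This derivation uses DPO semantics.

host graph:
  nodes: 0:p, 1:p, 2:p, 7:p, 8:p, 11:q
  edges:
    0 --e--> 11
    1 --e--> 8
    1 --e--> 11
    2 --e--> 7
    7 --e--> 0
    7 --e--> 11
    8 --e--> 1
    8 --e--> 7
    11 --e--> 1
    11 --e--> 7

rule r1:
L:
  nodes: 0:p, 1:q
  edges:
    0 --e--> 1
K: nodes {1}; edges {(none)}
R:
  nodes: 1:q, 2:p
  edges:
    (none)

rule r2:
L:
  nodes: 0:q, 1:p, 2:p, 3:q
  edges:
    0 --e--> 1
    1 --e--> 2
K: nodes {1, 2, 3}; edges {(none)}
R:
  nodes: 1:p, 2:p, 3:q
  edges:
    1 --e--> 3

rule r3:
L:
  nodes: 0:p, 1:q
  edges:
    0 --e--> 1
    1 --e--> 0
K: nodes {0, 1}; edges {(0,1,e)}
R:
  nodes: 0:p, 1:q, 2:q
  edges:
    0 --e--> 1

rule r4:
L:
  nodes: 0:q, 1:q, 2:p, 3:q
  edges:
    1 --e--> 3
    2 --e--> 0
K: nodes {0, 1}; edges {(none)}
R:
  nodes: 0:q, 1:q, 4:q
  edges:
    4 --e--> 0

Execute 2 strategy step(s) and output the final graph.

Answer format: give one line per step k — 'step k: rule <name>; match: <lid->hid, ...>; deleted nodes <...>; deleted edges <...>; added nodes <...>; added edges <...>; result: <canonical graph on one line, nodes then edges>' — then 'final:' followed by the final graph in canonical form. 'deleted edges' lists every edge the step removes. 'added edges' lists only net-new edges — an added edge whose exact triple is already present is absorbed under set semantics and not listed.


step 1: rule r3; match: 0->1, 1->11; deleted nodes (none); deleted edges (11,1,e); added nodes 12; added edges (none); result: nodes: 0:p, 1:p, 2:p, 7:p, 8:p, 11:q, 12:q edges: (0,11,e); (1,8,e); (1,11,e); (2,7,e); (7,0,e); (7,11,e); (8,1,e); (8,7,e); (11,7,e)
step 2: rule r3; match: 0->7, 1->11; deleted nodes (none); deleted edges (11,7,e); added nodes 13; added edges (none); result: nodes: 0:p, 1:p, 2:p, 7:p, 8:p, 11:q, 12:q, 13:q edges: (0,11,e); (1,8,e); (1,11,e); (2,7,e); (7,0,e); (7,11,e); (8,1,e); (8,7,e)
final:
nodes: 0:p, 1:p, 2:p, 7:p, 8:p, 11:q, 12:q, 13:q
edges: (0,11,e); (1,8,e); (1,11,e); (2,7,e); (7,0,e); (7,11,e); (8,1,e); (8,7,e)


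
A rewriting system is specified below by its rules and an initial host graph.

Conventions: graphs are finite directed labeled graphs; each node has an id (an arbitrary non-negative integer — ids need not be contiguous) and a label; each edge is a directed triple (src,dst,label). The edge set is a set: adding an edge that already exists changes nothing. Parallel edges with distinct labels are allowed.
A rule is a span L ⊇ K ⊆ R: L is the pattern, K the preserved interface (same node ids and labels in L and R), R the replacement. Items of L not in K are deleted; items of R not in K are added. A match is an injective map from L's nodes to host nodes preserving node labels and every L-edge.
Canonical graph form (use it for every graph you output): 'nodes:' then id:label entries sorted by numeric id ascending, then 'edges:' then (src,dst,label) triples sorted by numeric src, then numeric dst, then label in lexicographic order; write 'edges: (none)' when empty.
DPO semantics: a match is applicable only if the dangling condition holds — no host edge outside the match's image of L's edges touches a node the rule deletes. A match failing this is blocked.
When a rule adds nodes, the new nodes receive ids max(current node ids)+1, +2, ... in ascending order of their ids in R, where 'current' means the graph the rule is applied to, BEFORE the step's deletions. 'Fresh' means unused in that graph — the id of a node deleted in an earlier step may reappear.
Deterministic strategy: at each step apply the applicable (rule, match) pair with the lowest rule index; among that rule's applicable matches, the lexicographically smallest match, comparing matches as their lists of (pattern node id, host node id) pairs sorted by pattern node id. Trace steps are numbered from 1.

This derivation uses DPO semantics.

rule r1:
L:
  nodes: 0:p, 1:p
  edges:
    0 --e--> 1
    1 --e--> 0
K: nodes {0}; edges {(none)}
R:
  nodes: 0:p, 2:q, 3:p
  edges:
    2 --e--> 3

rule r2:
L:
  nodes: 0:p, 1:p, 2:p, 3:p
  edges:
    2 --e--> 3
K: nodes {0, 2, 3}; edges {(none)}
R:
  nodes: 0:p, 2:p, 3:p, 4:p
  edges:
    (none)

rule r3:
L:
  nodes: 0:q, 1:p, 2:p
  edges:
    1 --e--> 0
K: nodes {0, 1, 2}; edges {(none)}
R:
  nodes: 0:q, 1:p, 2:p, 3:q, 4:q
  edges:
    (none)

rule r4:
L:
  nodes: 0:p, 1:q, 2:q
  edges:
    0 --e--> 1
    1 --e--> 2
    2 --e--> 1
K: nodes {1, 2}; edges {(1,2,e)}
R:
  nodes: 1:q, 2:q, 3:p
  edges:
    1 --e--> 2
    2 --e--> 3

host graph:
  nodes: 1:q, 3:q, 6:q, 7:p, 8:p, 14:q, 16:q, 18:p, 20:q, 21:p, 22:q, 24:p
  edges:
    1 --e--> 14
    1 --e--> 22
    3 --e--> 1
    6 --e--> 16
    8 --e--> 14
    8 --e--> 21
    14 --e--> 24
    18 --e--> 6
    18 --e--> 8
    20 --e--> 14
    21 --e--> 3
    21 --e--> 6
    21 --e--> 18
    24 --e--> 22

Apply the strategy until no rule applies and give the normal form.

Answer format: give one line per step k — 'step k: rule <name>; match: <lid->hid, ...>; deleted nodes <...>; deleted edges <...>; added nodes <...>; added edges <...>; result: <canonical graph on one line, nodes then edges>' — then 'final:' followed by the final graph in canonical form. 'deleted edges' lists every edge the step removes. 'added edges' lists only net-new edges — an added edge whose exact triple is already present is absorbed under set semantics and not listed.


step 1: rule r2; match: 0->8, 1->7, 2->21, 3->18; deleted nodes 7; deleted edges (21,18,e); added nodes 25; added edges (none); result: nodes: 1:q, 3:q, 6:q, 8:p, 14:q, 16:q, 18:p, 20:q, 21:p, 22:q, 24:p, 25:p edges: (1,14,e); (1,22,e); (3,1,e); (6,16,e); (8,14,e); (8,21,e); (14,24,e); (18,6,e); (18,8,e); (20,14,e); (21,3,e); (21,6,e); (24,22,e)
step 2: rule r2; match: 0->18, 1->25, 2->8, 3->21; deleted nodes 25; deleted edges (8,21,e); added nodes 26; added edges (none); result: nodes: 1:q, 3:q, 6:q, 8:p, 14:q, 16:q, 18:p, 20:q, 21:p, 22:q, 24:p, 26:p edges: (1,14,e); (1,22,e); (3,1,e); (6,16,e); (8,14,e); (14,24,e); (18,6,e); (18,8,e); (20,14,e); (21,3,e); (21,6,e); (24,22,e)
step 3: rule r2; match: 0->21, 1->26, 2->18, 3->8; deleted nodes 26; deleted edges (18,8,e); added nodes 27; added edges (none); result: nodes: 1:q, 3:q, 6:q, 8:p, 14:q, 16:q, 18:p, 20:q, 21:p, 22:q, 24:p, 27:p edges: (1,14,e); (1,22,e); (3,1,e); (6,16,e); (8,14,e); (14,24,e); (18,6,e); (20,14,e); (21,3,e); (21,6,e); (24,22,e)
step 4: rule r3; match: 0->3, 1->21, 2->8; deleted nodes (none); deleted edges (21,3,e); added nodes 28, 29; added edges (none); result: nodes: 1:q, 3:q, 6:q, 8:p, 14:q, 16:q, 18:p, 20:q, 21:p, 22:q, 24:p, 27:p, 28:q, 29:q edges: (1,14,e); (1,22,e); (3,1,e); (6,16,e); (8,14,e); (14,24,e); (18,6,e); (20,14,e); (21,6,e); (24,22,e)
step 5: rule r3; match: 0->6, 1->18, 2->8; deleted nodes (none); deleted edges (18,6,e); added nodes 30, 31; added edges (none); result: nodes: 1:q, 3:q, 6:q, 8:p, 14:q, 16:q, 18:p, 20:q, 21:p, 22:q, 24:p, 27:p, 28:q, 29:q, 30:q, 31:q edges: (1,14,e); (1,22,e); (3,1,e); (6,16,e); (8,14,e); (14,24,e); (20,14,e); (21,6,e); (24,22,e)
step 6: rule r3; match: 0->6, 1->21, 2->8; deleted nodes (none); deleted edges (21,6,e); added nodes 32, 33; added edges (none); result: nodes: 1:q, 3:q, 6:q, 8:p, 14:q, 16:q, 18:p, 20:q, 21:p, 22:q, 24:p, 27:p, 28:q, 29:q, 30:q, 31:q, 32:q, 33:q edges: (1,14,e); (1,22,e); (3,1,e); (6,16,e); (8,14,e); (14,24,e); (20,14,e); (24,22,e)
step 7: rule r3; match: 0->14, 1->8, 2->18; deleted nodes (none); deleted edges (8,14,e); added nodes 34, 35; added edges (none); result: nodes: 1:q, 3:q, 6:q, 8:p, 14:q, 16:q, 18:p, 20:q, 21:p, 22:q, 24:p, 27:p, 28:q, 29:q, 30:q, 31:q, 32:q, 33:q, 34:q, 35:q edges: (1,14,e); (1,22,e); (3,1,e); (6,16,e); (14,24,e); (20,14,e); (24,22,e)
step 8: rule r3; match: 0->22, 1->24, 2->8; deleted nodes (none); deleted edges (24,22,e); added nodes 36, 37; added edges (none); result: nodes: 1:q, 3:q, 6:q, 8:p, 14:q, 16:q, 18:p, 20:q, 21:p, 22:q, 24:p, 27:p, 28:q, 29:q, 30:q, 31:q, 32:q, 33:q, 34:q, 35:q, 36:q, 37:q edges: (1,14,e); (1,22,e); (3,1,e); (6,16,e); (14,24,e); (20,14,e)
final:
nodes: 1:q, 3:q, 6:q, 8:p, 14:q, 16:q, 18:p, 20:q, 21:p, 22:q, 24:p, 27:p, 28:q, 29:q, 30:q, 31:q, 32:q, 33:q, 34:q, 35:q, 36:q, 37:q
edges: (1,14,e); (1,22,e); (3,1,e); (6,16,e); (14,24,e); (20,14,e)


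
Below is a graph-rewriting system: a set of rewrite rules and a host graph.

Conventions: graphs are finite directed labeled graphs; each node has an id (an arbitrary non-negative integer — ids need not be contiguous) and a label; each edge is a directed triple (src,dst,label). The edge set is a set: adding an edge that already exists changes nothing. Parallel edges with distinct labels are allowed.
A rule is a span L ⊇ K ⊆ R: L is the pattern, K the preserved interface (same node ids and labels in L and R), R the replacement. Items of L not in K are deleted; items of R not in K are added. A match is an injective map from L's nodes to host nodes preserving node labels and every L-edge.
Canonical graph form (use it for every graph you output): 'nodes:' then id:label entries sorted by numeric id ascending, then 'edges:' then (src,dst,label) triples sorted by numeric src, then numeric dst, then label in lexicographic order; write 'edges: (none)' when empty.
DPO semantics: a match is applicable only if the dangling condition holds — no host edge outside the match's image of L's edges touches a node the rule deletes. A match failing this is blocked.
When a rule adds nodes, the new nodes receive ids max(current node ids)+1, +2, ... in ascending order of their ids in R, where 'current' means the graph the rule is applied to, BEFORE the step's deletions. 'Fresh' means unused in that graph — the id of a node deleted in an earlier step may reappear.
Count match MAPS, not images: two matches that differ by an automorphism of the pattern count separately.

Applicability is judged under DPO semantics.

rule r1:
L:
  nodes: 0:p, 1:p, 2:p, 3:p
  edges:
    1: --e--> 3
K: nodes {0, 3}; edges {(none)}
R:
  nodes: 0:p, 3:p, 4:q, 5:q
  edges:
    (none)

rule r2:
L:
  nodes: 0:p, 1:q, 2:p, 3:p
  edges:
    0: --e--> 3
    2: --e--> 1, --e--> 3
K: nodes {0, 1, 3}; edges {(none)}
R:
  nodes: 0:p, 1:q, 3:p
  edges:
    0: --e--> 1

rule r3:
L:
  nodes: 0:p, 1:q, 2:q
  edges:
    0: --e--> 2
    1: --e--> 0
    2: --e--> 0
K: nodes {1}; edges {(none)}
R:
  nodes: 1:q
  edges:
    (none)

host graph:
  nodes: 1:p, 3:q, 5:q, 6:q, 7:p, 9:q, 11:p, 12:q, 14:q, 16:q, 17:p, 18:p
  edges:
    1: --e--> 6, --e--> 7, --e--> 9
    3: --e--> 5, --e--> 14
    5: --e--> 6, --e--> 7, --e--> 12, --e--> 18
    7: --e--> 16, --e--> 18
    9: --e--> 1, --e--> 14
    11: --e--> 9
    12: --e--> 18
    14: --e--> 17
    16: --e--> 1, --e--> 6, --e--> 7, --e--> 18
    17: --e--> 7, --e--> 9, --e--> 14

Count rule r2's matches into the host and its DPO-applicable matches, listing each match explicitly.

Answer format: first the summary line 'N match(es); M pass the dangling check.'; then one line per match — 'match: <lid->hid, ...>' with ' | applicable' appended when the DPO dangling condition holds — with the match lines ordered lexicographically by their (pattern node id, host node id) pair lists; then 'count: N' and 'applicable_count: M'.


4 match(es); 0 pass the dangling check.
match: 0->1, 1->9, 2->17, 3->7
match: 0->1, 1->14, 2->17, 3->7
match: 0->17, 1->6, 2->1, 3->7
match: 0->17, 1->9, 2->1, 3->7
count: 4
applicable_count: 0


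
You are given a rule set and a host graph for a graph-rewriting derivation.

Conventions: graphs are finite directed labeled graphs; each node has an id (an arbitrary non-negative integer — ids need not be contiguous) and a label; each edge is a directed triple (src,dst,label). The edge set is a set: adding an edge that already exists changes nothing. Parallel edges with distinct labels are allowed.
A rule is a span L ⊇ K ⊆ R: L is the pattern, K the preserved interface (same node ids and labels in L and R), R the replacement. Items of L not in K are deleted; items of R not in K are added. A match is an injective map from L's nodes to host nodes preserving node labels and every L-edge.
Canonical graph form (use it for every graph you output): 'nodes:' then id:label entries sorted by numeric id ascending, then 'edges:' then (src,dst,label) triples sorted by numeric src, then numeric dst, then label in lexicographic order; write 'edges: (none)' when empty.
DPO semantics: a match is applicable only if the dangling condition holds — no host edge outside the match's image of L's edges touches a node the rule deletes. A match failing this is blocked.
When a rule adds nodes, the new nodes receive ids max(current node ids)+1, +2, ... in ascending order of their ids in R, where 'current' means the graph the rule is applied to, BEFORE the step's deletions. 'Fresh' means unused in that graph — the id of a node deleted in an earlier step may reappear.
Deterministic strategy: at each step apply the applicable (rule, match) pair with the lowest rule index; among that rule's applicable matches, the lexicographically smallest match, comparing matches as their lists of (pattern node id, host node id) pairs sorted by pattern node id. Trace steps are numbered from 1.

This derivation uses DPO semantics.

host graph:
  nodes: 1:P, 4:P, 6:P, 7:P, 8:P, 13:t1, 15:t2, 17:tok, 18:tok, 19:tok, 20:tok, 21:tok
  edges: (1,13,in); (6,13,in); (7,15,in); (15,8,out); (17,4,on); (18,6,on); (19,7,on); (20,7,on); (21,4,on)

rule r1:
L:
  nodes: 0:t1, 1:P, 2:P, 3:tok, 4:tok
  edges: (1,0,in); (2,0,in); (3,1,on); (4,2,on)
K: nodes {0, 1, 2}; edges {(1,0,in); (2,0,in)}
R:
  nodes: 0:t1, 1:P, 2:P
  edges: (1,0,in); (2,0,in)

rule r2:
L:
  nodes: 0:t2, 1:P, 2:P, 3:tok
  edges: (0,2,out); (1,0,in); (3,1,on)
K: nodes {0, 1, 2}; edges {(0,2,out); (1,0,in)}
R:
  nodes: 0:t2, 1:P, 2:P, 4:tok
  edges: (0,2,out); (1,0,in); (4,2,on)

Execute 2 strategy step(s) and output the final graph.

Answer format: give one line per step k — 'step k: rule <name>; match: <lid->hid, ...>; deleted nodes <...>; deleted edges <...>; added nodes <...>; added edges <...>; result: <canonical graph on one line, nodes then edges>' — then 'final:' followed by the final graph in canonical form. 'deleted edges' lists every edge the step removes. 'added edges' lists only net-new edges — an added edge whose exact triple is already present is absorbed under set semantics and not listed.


step 1: rule r2; match: 0->15, 1->7, 2->8, 3->19; deleted nodes 19; deleted edges (19,7,on); added nodes 22; added edges (22,8,on); result: nodes: 1:P, 4:P, 6:P, 7:P, 8:P, 13:t1, 15:t2, 17:tok, 18:tok, 20:tok, 21:tok, 22:tok edges: (1,13,in); (6,13,in); (7,15,in); (15,8,out); (17,4,on); (18,6,on); (20,7,on); (21,4,on); (22,8,on)
step 2: rule r2; match: 0->15, 1->7, 2->8, 3->20; deleted nodes 20; deleted edges (20,7,on); added nodes 23; added edges (23,8,on); result: nodes: 1:P, 4:P, 6:P, 7:P, 8:P, 13:t1, 15:t2, 17:tok, 18:tok, 21:tok, 22:tok, 23:tok edges: (1,13,in); (6,13,in); (7,15,in); (15,8,out); (17,4,on); (18,6,on); (21,4,on); (22,8,on); (23,8,on)
final:
nodes: 1:P, 4:P, 6:P, 7:P, 8:P, 13:t1, 15:t2, 17:tok, 18:tok, 21:tok, 22:tok, 23:tok
edges: (1,13,in); (6,13,in); (7,15,in); (15,8,out); (17,4,on); (18,6,on); (21,4,on); (22,8,on); (23,8,on)


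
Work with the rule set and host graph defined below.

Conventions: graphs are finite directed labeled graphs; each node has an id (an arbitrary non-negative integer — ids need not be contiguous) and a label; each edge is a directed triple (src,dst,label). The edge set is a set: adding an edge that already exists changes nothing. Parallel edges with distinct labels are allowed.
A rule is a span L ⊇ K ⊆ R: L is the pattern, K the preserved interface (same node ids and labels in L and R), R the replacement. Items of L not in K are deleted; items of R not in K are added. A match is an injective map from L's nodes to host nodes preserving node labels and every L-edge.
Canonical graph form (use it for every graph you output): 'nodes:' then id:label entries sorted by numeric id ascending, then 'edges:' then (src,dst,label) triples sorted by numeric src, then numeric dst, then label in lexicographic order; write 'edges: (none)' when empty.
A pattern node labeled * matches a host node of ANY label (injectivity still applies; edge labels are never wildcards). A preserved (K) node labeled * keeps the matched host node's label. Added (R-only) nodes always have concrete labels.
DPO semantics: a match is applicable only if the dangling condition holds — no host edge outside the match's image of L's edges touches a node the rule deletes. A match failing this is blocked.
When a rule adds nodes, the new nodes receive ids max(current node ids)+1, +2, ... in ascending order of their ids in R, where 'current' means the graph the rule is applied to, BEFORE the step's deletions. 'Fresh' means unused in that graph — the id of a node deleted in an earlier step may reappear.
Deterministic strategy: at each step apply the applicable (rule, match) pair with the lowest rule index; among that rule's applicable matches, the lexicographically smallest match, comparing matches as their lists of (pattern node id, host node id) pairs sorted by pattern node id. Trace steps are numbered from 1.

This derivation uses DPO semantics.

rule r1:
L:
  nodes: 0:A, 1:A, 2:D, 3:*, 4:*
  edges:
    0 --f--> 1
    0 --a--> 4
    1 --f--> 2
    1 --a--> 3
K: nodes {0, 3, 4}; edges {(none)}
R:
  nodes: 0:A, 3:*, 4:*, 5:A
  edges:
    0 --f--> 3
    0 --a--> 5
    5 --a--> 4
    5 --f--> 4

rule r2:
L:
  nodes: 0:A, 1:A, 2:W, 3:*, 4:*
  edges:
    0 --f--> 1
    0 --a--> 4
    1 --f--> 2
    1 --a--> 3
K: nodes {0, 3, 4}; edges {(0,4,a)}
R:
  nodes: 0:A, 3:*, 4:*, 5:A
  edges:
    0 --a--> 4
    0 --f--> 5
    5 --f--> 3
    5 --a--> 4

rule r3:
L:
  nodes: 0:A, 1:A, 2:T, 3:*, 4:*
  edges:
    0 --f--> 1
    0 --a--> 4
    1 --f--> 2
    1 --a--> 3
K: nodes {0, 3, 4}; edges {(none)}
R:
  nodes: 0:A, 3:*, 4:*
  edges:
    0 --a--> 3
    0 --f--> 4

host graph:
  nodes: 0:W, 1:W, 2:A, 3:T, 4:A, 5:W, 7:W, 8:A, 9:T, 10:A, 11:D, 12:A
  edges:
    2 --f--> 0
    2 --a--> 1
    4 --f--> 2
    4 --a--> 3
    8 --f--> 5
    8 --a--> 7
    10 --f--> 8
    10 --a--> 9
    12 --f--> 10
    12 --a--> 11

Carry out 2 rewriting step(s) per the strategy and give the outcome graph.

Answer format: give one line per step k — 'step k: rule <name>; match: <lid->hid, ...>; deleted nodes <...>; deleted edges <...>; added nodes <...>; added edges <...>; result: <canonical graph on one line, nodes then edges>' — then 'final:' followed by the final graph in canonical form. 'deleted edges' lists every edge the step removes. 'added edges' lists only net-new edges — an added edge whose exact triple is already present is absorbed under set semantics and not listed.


step 1: rule r2; match: 0->4, 1->2, 2->0, 3->1, 4->3; deleted nodes 0, 2; deleted edges (2,0,f); (2,1,a); (4,2,f); added nodes 13; added edges (4,13,f); (13,1,f); (13,3,a); result: nodes: 1:W, 3:T, 4:A, 5:W, 7:W, 8:A, 9:T, 10:A, 11:D, 12:A, 13:A edges: (4,3,a); (4,13,f); (8,5,f); (8,7,a); (10,8,f); (10,9,a); (12,10,f); (12,11,a); (13,1,f); (13,3,a)
step 2: rule r2; match: 0->10, 1->8, 2->5, 3->7, 4->9; deleted nodes 5, 8; deleted edges (8,5,f); (8,7,a); (10,8,f); added nodes 14; added edges (10,14,f); (14,7,f); (14,9,a); result: nodes: 1:W, 3:T, 4:A, 7:W, 9:T, 10:A, 11:D, 12:A, 13:A, 14:A edges: (4,3,a); (4,13,f); (10,9,a); (10,14,f); (12,10,f); (12,11,a); (13,1,f); (13,3,a); (14,7,f); (14,9,a)
final:
nodes: 1:W, 3:T, 4:A, 7:W, 9:T, 10:A, 11:D, 12:A, 13:A, 14:A
edges: (4,3,a); (4,13,f); (10,9,a); (10,14,f); (12,10,f); (12,11,a); (13,1,f); (13,3,a); (14,7,f); (14,9,a)


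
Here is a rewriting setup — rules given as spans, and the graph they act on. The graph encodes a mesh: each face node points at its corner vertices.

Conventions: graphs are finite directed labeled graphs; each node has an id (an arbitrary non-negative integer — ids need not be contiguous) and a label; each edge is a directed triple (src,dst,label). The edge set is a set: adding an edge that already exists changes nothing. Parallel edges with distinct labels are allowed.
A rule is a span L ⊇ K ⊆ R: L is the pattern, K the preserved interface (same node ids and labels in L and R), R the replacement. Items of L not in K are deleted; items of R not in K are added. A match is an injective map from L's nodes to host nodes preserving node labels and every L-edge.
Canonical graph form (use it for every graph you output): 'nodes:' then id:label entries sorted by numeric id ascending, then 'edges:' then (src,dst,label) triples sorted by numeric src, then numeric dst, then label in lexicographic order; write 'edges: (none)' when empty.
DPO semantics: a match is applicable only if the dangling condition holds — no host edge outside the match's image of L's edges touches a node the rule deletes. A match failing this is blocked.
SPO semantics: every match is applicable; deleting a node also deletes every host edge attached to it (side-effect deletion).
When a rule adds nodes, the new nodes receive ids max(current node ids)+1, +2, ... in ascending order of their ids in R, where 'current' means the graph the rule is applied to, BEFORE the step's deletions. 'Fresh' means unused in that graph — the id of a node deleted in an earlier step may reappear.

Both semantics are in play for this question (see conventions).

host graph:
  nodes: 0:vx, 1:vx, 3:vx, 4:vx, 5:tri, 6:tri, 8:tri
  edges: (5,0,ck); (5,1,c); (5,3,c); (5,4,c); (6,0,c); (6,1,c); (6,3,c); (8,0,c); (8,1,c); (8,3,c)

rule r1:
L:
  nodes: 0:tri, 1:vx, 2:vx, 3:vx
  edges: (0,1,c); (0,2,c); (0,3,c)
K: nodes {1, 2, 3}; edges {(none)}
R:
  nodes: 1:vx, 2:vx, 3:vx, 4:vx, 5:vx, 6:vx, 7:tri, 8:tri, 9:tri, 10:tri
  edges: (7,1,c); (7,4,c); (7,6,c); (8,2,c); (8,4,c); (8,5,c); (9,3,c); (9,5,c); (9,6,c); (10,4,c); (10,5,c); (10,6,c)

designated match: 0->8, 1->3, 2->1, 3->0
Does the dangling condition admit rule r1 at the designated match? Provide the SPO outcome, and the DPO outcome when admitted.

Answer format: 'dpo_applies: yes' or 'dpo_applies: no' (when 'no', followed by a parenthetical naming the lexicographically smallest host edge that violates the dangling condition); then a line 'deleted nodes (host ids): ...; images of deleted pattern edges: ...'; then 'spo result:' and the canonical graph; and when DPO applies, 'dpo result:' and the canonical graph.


dpo_applies: yes
deleted nodes (host ids): 8; images of deleted pattern edges: (8,0,c); (8,1,c); (8,3,c)
spo result:
nodes: 0:vx, 1:vx, 3:vx, 4:vx, 5:tri, 6:tri, 9:vx, 10:vx, 11:vx, 12:tri, 13:tri, 14:tri, 15:tri
edges: (5,0,ck); (5,1,c); (5,3,c); (5,4,c); (6,0,c); (6,1,c); (6,3,c); (12,3,c); (12,9,c); (12,11,c); (13,1,c); (13,9,c); (13,10,c); (14,0,c); (14,10,c); (14,11,c); (15,9,c); (15,10,c); (15,11,c)
dpo result:
nodes: 0:vx, 1:vx, 3:vx, 4:vx, 5:tri, 6:tri, 9:vx, 10:vx, 11:vx, 12:tri, 13:tri, 14:tri, 15:tri
edges: (5,0,ck); (5,1,c); (5,3,c); (5,4,c); (6,0,c); (6,1,c); (6,3,c); (12,3,c); (12,9,c); (12,11,c); (13,1,c); (13,9,c); (13,10,c); (14,0,c); (14,10,c); (14,11,c); (15,9,c); (15,10,c); (15,11,c)


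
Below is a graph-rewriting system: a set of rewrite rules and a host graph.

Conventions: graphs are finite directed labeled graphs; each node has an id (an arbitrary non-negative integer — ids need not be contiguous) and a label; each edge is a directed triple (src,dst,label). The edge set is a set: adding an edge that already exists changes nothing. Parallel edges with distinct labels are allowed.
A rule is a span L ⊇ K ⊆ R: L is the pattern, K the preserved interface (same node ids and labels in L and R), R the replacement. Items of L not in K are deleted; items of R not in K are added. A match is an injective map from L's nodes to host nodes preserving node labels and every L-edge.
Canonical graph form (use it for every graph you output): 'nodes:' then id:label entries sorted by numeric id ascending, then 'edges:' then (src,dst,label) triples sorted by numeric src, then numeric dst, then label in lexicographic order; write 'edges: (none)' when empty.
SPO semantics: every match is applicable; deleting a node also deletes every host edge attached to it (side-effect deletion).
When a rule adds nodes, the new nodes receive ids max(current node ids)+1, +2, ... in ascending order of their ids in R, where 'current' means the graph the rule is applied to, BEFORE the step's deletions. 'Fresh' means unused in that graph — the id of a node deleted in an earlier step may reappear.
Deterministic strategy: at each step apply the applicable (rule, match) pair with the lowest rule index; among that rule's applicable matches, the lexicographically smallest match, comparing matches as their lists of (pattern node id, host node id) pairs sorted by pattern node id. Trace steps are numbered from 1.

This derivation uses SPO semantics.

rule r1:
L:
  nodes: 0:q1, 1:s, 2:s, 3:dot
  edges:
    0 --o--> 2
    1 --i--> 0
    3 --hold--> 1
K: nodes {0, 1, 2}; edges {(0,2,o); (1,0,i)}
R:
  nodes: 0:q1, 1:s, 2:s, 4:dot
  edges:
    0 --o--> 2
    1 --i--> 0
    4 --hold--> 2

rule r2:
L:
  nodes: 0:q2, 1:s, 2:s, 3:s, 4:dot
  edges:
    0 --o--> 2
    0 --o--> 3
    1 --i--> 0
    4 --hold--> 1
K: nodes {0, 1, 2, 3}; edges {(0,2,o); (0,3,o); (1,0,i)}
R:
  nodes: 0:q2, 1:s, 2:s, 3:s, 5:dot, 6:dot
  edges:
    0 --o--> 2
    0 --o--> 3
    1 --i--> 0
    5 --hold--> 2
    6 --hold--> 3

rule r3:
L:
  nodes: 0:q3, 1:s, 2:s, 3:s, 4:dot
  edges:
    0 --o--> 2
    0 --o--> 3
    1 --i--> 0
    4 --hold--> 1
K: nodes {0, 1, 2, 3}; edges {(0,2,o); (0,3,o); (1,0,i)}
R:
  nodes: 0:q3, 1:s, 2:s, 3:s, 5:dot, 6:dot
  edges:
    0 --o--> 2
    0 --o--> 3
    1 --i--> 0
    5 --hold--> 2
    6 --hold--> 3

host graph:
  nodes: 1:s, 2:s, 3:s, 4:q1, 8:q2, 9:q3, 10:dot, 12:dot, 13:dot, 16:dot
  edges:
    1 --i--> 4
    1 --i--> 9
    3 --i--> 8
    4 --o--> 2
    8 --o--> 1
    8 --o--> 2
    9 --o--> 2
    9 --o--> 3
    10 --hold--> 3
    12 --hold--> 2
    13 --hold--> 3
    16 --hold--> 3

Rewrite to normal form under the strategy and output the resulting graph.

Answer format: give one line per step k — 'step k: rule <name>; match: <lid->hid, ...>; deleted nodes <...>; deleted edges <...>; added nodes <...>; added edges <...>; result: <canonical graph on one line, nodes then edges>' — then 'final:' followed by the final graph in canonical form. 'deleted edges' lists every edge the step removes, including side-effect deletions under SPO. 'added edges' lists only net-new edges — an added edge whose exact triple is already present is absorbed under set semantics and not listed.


step 1: rule r2; match: 0->8, 1->3, 2->1, 3->2, 4->10; deleted nodes 10; deleted edges (10,3,hold); added nodes 17, 18; added edges (17,1,hold); (18,2,hold); result: nodes: 1:s, 2:s, 3:s, 4:q1, 8:q2, 9:q3, 12:dot, 13:dot, 16:dot, 17:dot, 18:dot edges: (1,4,i); (1,9,i); (3,8,i); (4,2,o); (8,1,o); (8,2,o); (9,2,o); (9,3,o); (12,2,hold); (13,3,hold); (16,3,hold); (17,1,hold); (18,2,hold)
step 2: rule r1; match: 0->4, 1->1, 2->2, 3->17; deleted nodes 17; deleted edges (17,1,hold); added nodes 19; added edges (19,2,hold); result: nodes: 1:s, 2:s, 3:s, 4:q1, 8:q2, 9:q3, 12:dot, 13:dot, 16:dot, 18:dot, 19:dot edges: (1,4,i); (1,9,i); (3,8,i); (4,2,o); (8,1,o); (8,2,o); (9,2,o); (9,3,o); (12,2,hold); (13,3,hold); (16,3,hold); (18,2,hold); (19,2,hold)
step 3: rule r2; match: 0->8, 1->3, 2->1, 3->2, 4->13; deleted nodes 13; deleted edges (13,3,hold); added nodes 20, 21; added edges (20,1,hold); (21,2,hold); result: nodes: 1:s, 2:s, 3:s, 4:q1, 8:q2, 9:q3, 12:dot, 16:dot, 18:dot, 19:dot, 20:dot, 21:dot edges: (1,4,i); (1,9,i); (3,8,i); (4,2,o); (8,1,o); (8,2,o); (9,2,o); (9,3,o); (12,2,hold); (16,3,hold); (18,2,hold); (19,2,hold); (20,1,hold); (21,2,hold)
step 4: rule r1; match: 0->4, 1->1, 2->2, 3->20; deleted nodes 20; deleted edges (20,1,hold); added nodes 22; added edges (22,2,hold); result: nodes: 1:s, 2:s, 3:s, 4:q1, 8:q2, 9:q3, 12:dot, 16:dot, 18:dot, 19:dot, 21:dot, 22:dot edges: (1,4,i); (1,9,i); (3,8,i); (4,2,o); (8,1,o); (8,2,o); (9,2,o); (9,3,o); (12,2,hold); (16,3,hold); (18,2,hold); (19,2,hold); (21,2,hold); (22,2,hold)
step 5: rule r2; match: 0->8, 1->3, 2->1, 3->2, 4->16; deleted nodes 16; deleted edges (16,3,hold); added nodes 23, 24; added edges (23,1,hold); (24,2,hold); result: nodes: 1:s, 2:s, 3:s, 4:q1, 8:q2, 9:q3, 12:dot, 18:dot, 19:dot, 21:dot, 22:dot, 23:dot, 24:dot edges: (1,4,i); (1,9,i); (3,8,i); (4,2,o); (8,1,o); (8,2,o); (9,2,o); (9,3,o); (12,2,hold); (18,2,hold); (19,2,hold); (21,2,hold); (22,2,hold); (23,1,hold); (24,2,hold)
step 6: rule r1; match: 0->4, 1->1, 2->2, 3->23; deleted nodes 23; deleted edges (23,1,hold); added nodes 25; added edges (25,2,hold); result: nodes: 1:s, 2:s, 3:s, 4:q1, 8:q2, 9:q3, 12:dot, 18:dot, 19:dot, 21:dot, 22:dot, 24:dot, 25:dot edges: (1,4,i); (1,9,i); (3,8,i); (4,2,o); (8,1,o); (8,2,o); (9,2,o); (9,3,o); (12,2,hold); (18,2,hold); (19,2,hold); (21,2,hold); (22,2,hold); (24,2,hold); (25,2,hold)
final:
nodes: 1:s, 2:s, 3:s, 4:q1, 8:q2, 9:q3, 12:dot, 18:dot, 19:dot, 21:dot, 22:dot, 24:dot, 25:dot
edges: (1,4,i); (1,9,i); (3,8,i); (4,2,o); (8,1,o); (8,2,o); (9,2,o); (9,3,o); (12,2,hold); (18,2,hold); (19,2,hold); (21,2,hold); (22,2,hold); (24,2,hold); (25,2,hold)
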